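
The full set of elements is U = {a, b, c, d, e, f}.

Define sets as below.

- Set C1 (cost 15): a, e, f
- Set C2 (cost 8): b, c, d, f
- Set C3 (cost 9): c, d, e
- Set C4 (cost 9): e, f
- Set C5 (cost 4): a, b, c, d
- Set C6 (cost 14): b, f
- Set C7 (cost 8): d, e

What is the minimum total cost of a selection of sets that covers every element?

C4, C5 together cover every element (C4 ∪ C5 = {a, b, c, d, e, f}); total cost 9 + 4 = 13.
No covering selection has total cost below 13.

13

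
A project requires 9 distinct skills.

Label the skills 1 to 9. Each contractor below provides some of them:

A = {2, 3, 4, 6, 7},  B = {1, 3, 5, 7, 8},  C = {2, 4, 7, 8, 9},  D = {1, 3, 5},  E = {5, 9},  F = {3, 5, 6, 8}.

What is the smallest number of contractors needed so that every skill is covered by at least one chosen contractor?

A and B and E together: A ∪ B ∪ E = {1, 2, 3, 4, 5, 6, 7, 8, 9} — every skill is covered.
No 2 of the 6 contractors cover everything (all 15 combinations miss at least one skill), so 3 is optimal.

3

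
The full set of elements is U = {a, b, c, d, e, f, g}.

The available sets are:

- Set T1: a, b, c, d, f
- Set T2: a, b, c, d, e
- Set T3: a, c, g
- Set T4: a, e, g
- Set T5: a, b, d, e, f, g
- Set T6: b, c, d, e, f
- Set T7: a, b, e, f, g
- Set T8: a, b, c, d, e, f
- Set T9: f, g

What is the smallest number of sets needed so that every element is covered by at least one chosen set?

T7 and T8 cover everything between them: the union {a, b, c, d, e, f, g} is all of U.
No single set has all 7 elements (the largest, T5, has 6), so 2 is optimal.

2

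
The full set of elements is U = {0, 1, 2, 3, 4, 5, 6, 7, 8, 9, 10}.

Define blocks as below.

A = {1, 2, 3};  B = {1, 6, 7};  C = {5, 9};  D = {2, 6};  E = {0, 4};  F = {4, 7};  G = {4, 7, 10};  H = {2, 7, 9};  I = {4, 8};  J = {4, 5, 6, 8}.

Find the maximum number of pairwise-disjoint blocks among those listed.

3

B, C, E are pairwise disjoint (B={1,6,7}; C={5,9}; E={0,4}).
Every remaining block overlaps one of these, and no 4 of the listed blocks are pairwise disjoint, so 3 is the maximum.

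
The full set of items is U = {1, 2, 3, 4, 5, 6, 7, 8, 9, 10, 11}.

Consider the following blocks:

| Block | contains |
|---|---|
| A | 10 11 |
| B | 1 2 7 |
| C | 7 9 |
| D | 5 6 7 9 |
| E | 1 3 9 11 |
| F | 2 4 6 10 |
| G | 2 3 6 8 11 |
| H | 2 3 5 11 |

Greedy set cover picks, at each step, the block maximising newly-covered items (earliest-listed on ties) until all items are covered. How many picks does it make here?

4

Greedy: pick G (covers 5 new) → pick D (covers 3 new) → pick F (covers 2 new) → pick B (covers 1 new). Total picks: 4.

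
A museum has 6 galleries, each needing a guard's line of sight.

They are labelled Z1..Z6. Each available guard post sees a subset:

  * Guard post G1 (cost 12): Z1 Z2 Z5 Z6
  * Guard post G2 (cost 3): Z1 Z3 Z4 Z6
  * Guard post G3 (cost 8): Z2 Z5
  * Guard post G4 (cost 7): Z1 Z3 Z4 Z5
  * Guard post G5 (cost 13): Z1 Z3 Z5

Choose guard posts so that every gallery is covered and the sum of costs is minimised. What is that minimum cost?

11

G2, G3 together cover every gallery (G2 ∪ G3 = {Z1, Z2, Z3, Z4, Z5, Z6}); total cost 3 + 8 = 11.
No covering selection has total cost below 11.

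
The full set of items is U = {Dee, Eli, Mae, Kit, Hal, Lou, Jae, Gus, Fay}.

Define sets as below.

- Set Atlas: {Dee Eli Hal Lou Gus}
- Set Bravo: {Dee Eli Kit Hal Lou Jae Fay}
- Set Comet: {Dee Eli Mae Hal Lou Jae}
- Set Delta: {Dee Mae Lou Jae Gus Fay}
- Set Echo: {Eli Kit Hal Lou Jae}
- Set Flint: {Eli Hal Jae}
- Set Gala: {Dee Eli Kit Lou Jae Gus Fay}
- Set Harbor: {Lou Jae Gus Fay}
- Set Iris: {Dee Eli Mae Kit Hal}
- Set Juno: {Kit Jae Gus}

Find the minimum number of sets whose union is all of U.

Take {Delta, Echo}. Their union is {Dee, Eli, Mae, Kit, Hal, Lou, Jae, Gus, Fay}, which is all 9 items.
No single set has all 9 items (the largest, Bravo, has 7), so 2 is optimal.

2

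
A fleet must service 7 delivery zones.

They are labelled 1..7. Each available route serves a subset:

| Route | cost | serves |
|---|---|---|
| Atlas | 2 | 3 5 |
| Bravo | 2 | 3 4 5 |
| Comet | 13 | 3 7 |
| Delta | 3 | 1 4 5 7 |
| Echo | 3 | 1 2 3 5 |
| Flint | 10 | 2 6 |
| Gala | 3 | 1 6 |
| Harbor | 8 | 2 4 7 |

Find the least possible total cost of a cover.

9

Delta, Echo, Gala together cover every zone (Delta ∪ Echo ∪ Gala = {1, 2, 3, 4, 5, 6, 7}); total cost 3 + 3 + 3 = 9.
The greedy pick Bravo, Delta, Echo, Gala costs 11; no covering selection beats 9.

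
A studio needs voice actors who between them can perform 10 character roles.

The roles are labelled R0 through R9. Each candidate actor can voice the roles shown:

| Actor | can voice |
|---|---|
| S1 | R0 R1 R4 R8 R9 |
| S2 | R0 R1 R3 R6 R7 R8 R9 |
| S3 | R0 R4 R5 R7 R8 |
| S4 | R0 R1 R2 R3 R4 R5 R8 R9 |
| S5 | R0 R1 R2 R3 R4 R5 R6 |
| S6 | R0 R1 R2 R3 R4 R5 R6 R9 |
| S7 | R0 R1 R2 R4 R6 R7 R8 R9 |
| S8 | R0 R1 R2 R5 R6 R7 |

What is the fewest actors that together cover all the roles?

S2 and S5 together: S2 ∪ S5 = {R0, R1, R2, R3, R4, R5, R6, R7, R8, R9} — every role is covered.
No single actor has all 10 roles (the largest, S4, has 8), so 2 is optimal.

2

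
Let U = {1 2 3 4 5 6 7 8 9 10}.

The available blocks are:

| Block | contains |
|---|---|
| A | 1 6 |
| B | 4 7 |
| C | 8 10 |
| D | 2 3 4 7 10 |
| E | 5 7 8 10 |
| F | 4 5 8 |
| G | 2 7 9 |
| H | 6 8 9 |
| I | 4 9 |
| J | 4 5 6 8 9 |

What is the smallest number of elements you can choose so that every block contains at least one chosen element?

The 4 elements {1, 4, 8, 9} hit every block.
No choice of 3 elements meets every block, so 4 is the minimum.

4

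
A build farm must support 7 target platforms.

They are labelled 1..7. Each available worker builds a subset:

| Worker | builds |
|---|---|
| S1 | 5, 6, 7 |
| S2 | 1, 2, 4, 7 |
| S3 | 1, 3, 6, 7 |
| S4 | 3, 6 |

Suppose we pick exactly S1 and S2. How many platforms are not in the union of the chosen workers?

1

Union of S1, S2 = {1, 2, 4, 5, 6, 7}.
Not covered: 3 — 1 platform.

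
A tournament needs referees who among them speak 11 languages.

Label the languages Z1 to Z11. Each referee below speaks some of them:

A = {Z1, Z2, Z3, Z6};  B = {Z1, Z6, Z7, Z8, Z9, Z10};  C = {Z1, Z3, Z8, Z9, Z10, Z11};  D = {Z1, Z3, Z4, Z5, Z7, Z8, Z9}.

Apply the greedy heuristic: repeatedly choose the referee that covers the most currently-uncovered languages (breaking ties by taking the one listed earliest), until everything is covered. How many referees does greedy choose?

Greedy: pick D (covers 7 new) → pick A (covers 2 new) → pick C (covers 2 new). Total picks: 3.

3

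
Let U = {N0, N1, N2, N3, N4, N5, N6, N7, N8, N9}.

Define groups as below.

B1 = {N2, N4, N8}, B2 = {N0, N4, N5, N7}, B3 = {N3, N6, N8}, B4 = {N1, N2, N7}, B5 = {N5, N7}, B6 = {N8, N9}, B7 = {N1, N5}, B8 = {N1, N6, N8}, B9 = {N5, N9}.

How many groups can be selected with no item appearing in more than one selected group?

B3, B4, B9 are pairwise disjoint (B3={N3,N6,N8}; B4={N1,N2,N7}; B9={N5,N9}).
Every remaining group overlaps one of these, and no 4 of the listed groups are pairwise disjoint, so 3 is the maximum.

3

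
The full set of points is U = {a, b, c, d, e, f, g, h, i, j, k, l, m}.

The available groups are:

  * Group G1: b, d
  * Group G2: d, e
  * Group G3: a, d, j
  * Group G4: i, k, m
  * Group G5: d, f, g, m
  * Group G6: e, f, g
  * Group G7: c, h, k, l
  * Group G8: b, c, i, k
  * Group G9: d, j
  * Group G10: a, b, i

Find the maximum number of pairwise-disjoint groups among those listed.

G6, G7, G9, G10 are pairwise disjoint (G6={e,f,g}; G7={c,h,k,l}; G9={d,j}; G10={a,b,i}).
Every remaining group overlaps one of these, and no 5 of the listed groups are pairwise disjoint, so 4 is the maximum.

4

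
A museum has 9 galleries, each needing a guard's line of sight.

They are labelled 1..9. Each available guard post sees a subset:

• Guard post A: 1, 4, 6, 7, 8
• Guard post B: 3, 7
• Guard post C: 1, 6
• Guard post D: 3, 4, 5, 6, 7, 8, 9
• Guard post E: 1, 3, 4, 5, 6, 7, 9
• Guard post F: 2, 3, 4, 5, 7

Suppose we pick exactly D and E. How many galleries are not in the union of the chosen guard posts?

Union of D, E = {1, 3, 4, 5, 6, 7, 8, 9}.
Not covered: 2 — 1 gallery.

1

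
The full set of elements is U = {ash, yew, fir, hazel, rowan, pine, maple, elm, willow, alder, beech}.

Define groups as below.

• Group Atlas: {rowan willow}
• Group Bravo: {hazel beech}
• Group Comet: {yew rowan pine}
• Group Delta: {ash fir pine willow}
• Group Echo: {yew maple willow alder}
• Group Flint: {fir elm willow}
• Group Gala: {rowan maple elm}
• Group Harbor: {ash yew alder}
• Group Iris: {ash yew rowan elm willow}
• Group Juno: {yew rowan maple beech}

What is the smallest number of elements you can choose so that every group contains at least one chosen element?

The 4 elements {yew, hazel, maple, willow} hit every group.
No choice of 3 elements meets every group, so 4 is the minimum.

4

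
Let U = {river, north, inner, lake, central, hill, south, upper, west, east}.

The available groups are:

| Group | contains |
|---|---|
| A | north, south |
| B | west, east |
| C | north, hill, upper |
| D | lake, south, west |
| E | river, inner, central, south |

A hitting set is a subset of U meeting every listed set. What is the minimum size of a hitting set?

Take H = {north, inner, west}. Each listed group contains at least one of these, so H is a hitting set of size 3.
The groups B, C, E are pairwise disjoint, so any hitting set needs a separate point for each — at least 3. Hence 3 is optimal.

3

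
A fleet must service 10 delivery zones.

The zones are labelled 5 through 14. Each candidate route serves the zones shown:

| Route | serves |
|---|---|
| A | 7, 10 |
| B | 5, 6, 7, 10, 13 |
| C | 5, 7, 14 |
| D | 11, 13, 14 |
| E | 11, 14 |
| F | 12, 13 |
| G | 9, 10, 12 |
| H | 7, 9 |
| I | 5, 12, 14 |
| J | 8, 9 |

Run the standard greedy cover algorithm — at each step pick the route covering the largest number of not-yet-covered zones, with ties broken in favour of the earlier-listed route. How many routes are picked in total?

4

Greedy: pick B (covers 5 new) → pick D (covers 2 new) → pick G (covers 2 new) → pick J (covers 1 new). Total picks: 4.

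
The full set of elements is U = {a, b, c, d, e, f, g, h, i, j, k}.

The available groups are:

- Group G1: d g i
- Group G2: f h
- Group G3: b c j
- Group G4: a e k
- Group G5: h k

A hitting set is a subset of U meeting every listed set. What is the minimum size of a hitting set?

4

Take T = {c, f, g, k}. Each listed group contains at least one of these, so T is a hitting set of size 4.
The groups G1, G2, G3, G4 are pairwise disjoint, so any hitting set needs a separate element for each — at least 4. Hence 4 is optimal.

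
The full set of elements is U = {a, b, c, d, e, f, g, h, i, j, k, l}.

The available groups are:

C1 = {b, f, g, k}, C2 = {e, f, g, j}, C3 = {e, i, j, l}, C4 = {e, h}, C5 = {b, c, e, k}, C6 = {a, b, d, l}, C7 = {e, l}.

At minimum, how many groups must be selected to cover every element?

5

C2, C3, C4, C5, and C6 cover everything between them: the union {a, b, c, d, e, f, g, h, i, j, k, l} is all of U.
No 4 of the 7 groups cover everything (all 35 combinations miss at least one element), so 5 is optimal.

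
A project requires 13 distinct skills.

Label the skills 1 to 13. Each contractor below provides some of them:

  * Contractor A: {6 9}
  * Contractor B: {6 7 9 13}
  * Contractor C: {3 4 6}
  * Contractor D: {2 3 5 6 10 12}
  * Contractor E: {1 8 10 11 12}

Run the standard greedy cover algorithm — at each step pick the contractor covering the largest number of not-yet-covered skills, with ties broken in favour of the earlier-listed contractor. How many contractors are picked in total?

4

Greedy: pick D (covers 6 new) → pick B (covers 3 new) → pick E (covers 3 new) → pick C (covers 1 new). Total picks: 4.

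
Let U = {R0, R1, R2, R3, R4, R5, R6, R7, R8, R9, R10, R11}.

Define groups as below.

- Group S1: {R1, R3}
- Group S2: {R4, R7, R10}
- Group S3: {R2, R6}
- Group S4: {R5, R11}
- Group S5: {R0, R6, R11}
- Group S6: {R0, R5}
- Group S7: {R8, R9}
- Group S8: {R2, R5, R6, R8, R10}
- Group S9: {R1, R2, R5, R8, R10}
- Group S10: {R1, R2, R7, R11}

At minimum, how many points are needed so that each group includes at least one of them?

5

The 5 points {R1, R4, R5, R6, R9} hit every group.
The groups S1, S2, S3, S4, S7 are pairwise disjoint, so any hitting set needs a separate point for each — at least 5. Hence 5 is optimal.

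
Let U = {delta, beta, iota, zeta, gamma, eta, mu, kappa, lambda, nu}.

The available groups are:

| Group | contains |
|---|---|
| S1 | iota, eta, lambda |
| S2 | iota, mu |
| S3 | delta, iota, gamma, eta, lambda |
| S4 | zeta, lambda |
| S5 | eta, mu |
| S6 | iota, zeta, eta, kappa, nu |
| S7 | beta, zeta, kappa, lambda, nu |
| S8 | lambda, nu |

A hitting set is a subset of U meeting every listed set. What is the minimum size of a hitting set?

Take H = {zeta, mu, lambda}. Each listed group contains at least one of these, so H is a hitting set of size 3.
No choice of 2 items meets every group, so 3 is the minimum.

3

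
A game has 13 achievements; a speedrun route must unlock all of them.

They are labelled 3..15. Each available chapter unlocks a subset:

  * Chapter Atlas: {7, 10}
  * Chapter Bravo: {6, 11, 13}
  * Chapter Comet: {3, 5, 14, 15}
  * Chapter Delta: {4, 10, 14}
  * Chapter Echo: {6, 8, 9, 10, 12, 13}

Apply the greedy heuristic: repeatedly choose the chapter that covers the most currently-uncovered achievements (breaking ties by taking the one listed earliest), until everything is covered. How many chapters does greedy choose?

Greedy: pick Echo (covers 6 new) → pick Comet (covers 4 new) → pick Atlas (covers 1 new) → pick Bravo (covers 1 new) → pick Delta (covers 1 new). Total picks: 5.

5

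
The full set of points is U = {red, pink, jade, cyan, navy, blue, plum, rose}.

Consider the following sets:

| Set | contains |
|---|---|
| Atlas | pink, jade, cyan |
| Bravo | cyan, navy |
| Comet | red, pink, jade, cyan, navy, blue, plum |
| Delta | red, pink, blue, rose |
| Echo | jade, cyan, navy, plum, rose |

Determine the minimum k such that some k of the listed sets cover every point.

2

Comet and Delta together: Comet ∪ Delta = {red, pink, jade, cyan, navy, blue, plum, rose} — every point is covered.
No single set has all 8 points (the largest, Comet, has 7), so 2 is optimal.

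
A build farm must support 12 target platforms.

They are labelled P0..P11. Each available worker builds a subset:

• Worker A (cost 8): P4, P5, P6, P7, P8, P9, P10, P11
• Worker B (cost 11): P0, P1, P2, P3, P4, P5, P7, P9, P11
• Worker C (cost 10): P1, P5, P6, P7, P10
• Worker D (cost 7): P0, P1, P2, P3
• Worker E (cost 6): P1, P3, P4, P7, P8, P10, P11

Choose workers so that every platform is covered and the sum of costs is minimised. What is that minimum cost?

A, D together cover every platform (A ∪ D = {P0, P1, P2, P3, P4, P5, P6, P7, P8, P9, P10, P11}); total cost 8 + 7 = 15.
The greedy pick E, A, D costs 21; no covering selection beats 15.

15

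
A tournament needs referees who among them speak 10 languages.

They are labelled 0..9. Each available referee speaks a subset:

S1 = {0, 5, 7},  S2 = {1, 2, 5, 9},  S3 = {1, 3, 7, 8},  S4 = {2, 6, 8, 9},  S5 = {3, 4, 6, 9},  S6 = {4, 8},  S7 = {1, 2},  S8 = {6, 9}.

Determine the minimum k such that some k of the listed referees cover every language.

S1 and S3 and S4 and S5 together: S1 ∪ S3 ∪ S4 ∪ S5 = {0, 1, 2, 3, 4, 5, 6, 7, 8, 9} — every language is covered.
No 3 of the 8 referees cover everything (all 56 combinations miss at least one language), so 4 is optimal.

4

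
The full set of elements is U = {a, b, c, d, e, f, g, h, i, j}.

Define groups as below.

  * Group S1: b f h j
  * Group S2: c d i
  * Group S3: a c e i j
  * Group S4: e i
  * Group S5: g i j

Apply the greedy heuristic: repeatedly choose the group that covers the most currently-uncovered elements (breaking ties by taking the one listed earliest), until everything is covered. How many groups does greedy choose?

4

Greedy: pick S3 (covers 5 new) → pick S1 (covers 3 new) → pick S2 (covers 1 new) → pick S5 (covers 1 new). Total picks: 4.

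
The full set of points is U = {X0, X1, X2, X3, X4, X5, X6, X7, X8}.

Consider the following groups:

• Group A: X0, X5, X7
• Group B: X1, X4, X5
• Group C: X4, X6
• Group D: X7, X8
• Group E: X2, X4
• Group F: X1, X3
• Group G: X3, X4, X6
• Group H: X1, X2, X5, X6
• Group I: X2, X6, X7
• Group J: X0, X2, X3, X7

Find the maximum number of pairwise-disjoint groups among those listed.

3

A, E, F are pairwise disjoint (A={X0,X5,X7}; E={X2,X4}; F={X1,X3}).
Every remaining group overlaps one of these, and no 4 of the listed groups are pairwise disjoint, so 3 is the maximum.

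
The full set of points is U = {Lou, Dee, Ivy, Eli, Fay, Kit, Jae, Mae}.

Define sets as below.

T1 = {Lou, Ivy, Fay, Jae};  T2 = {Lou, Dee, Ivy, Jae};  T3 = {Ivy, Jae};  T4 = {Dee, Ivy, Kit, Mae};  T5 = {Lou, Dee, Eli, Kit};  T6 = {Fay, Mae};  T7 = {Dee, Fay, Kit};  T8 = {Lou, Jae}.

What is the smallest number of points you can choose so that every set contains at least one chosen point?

H = {Fay, Kit, Jae} meets every set (each contains at least one member of H), and |H| = 3.
The sets T3, T5, T6 are pairwise disjoint, so any hitting set needs a separate point for each — at least 3. Hence 3 is optimal.

3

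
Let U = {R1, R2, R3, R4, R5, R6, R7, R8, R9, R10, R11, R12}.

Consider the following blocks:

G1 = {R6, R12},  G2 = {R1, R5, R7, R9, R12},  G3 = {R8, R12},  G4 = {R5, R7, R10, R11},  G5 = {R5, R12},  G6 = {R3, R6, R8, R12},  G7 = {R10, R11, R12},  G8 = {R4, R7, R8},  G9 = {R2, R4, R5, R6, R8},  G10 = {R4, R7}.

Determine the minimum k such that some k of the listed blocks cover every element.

G2 and G6 and G7 and G9 together: G2 ∪ G6 ∪ G7 ∪ G9 = {R1, R2, R3, R4, R5, R6, R7, R8, R9, R10, R11, R12} — every element is covered.
No 3 of the 10 blocks cover everything (all 120 combinations miss at least one element), so 4 is optimal.

4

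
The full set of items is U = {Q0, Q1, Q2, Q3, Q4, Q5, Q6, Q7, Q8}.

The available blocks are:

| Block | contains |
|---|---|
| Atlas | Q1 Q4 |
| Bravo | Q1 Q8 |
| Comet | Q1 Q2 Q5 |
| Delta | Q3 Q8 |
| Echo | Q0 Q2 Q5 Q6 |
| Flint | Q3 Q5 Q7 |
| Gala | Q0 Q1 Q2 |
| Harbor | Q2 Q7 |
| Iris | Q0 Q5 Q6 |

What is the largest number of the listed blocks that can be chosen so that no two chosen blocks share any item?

4

Atlas, Delta, Harbor, Iris are pairwise disjoint (Atlas={Q1,Q4}; Delta={Q3,Q8}; Harbor={Q2,Q7}; Iris={Q0,Q5,Q6}).
Every remaining block overlaps one of these, and no 5 of the listed blocks are pairwise disjoint, so 4 is the maximum.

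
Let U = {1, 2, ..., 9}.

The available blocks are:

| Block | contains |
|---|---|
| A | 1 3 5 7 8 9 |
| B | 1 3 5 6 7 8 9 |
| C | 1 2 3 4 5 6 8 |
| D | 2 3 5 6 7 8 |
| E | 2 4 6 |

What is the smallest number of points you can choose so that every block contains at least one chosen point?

2

The 2 points {4, 5} hit every block.
The blocks A, E are pairwise disjoint, so any hitting set needs a separate point for each — at least 2. Hence 2 is optimal.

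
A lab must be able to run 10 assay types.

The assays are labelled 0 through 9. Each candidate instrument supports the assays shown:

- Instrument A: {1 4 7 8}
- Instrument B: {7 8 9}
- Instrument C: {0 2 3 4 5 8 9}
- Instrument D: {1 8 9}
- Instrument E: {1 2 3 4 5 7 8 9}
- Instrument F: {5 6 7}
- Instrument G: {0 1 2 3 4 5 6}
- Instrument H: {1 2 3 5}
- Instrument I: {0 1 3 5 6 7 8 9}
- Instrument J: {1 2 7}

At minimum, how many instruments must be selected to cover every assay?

2

G and I together: G ∪ I = {0, 1, 2, 3, 4, 5, 6, 7, 8, 9} — every assay is covered.
No single instrument has all 10 assays (the largest, E, has 8), so 2 is optimal.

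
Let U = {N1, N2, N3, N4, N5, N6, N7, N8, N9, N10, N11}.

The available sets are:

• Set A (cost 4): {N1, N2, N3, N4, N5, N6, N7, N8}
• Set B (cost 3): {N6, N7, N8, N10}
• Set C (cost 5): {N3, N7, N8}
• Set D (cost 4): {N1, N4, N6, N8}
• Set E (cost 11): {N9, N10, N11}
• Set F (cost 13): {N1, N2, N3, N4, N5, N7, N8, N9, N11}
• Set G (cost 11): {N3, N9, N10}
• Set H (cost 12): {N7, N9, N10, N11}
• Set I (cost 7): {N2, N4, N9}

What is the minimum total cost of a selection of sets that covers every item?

A, E together cover every item (A ∪ E = {N1, N2, N3, N4, N5, N6, N7, N8, N9, N10, N11}); total cost 4 + 11 = 15.
The greedy pick A, B, E costs 18; no covering selection beats 15.

15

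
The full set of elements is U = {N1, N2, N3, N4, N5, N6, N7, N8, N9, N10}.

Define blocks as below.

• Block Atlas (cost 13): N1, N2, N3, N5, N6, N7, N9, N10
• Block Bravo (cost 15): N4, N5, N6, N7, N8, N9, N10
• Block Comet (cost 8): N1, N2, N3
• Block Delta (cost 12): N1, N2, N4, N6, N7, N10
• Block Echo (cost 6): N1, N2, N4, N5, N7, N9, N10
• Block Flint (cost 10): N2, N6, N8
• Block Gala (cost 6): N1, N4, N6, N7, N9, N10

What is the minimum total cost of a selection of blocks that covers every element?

23

Bravo, Comet together cover every element (Bravo ∪ Comet = {N1, N2, N3, N4, N5, N6, N7, N8, N9, N10}); total cost 15 + 8 = 23.
The greedy pick Echo, Flint, Comet costs 24; no covering selection beats 23.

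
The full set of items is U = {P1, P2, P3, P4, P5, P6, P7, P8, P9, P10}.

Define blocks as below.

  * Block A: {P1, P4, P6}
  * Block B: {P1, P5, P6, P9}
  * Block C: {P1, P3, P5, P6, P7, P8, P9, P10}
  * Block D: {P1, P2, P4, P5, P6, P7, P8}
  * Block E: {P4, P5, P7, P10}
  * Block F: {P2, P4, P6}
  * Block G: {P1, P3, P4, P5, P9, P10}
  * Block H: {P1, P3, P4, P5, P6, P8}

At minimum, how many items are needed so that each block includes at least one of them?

2

Take T = {P4, P6}. Each listed block contains at least one of these, so T is a hitting set of size 2.
No single item lies in every block, so at least 2 are needed and 2 is optimal.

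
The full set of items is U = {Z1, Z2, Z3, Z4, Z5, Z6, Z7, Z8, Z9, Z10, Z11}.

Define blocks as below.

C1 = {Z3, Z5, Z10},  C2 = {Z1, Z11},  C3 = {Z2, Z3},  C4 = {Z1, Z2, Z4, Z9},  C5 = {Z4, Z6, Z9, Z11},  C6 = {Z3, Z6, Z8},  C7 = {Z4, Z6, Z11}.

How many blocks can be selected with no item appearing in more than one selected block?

2

C1, C2 are pairwise disjoint (C1={Z3,Z5,Z10}; C2={Z1,Z11}).
Every remaining block overlaps one of these, and no 3 of the listed blocks are pairwise disjoint, so 2 is the maximum.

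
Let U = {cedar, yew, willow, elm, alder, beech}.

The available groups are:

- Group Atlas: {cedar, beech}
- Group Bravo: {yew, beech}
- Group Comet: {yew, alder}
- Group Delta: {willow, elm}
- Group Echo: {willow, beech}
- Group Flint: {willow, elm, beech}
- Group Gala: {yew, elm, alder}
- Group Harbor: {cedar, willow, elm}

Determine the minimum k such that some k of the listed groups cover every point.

Echo and Gala and Harbor together: Echo ∪ Gala ∪ Harbor = {cedar, yew, willow, elm, alder, beech} — every point is covered.
No 2 of the 8 groups cover everything (all 28 combinations miss at least one point), so 3 is optimal.

3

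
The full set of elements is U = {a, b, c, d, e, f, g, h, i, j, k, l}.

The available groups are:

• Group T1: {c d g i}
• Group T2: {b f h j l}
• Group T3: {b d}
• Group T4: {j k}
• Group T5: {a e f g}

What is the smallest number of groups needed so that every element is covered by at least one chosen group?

4

Take {T1, T2, T4, T5}. Their union is {a, b, c, d, e, f, g, h, i, j, k, l}, which is all 12 elements.
Only T4 contains k, so T4 is forced; the remaining 10 elements need at least 3 more groups (each remaining group adds at most 4) — so at least 4 groups are needed, and 4 is optimal.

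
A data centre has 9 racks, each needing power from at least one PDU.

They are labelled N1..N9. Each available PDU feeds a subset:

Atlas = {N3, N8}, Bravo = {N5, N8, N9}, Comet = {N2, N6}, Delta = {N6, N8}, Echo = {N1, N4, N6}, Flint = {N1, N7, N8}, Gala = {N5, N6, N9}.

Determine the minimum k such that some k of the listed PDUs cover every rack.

5

Atlas and Bravo and Comet and Echo and Flint together: Atlas ∪ Bravo ∪ Comet ∪ Echo ∪ Flint = {N1, N2, N3, N4, N5, N6, N7, N8, N9} — every rack is covered.
No 4 of the 7 PDUs cover everything (all 35 combinations miss at least one rack), so 5 is optimal.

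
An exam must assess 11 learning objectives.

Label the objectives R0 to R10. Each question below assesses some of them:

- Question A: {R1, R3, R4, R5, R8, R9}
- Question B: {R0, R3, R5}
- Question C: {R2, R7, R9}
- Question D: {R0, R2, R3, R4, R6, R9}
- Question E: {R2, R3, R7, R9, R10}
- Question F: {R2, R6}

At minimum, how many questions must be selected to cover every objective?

Take {A, D, E}. Their union is {R0, R1, R2, R3, R4, R5, R6, R7, R8, R9, R10}, which is all 11 objectives.
Only A contains R1, so A is forced; the remaining 5 objectives need at least 2 more questions (each remaining question adds at most 3) — so at least 3 questions are needed, and 3 is optimal.

3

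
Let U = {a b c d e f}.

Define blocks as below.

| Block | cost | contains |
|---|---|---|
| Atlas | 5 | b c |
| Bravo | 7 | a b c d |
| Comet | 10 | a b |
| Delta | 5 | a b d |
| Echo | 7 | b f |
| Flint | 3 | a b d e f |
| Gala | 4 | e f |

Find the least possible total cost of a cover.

Atlas, Flint together cover every item (Atlas ∪ Flint = {a, b, c, d, e, f}); total cost 5 + 3 = 8.
No covering selection has total cost below 8.

8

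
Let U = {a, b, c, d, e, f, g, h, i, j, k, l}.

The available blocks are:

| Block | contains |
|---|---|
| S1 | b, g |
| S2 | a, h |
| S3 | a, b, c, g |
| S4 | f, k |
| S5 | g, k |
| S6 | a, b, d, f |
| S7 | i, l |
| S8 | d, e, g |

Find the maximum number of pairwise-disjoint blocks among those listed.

4

S2, S4, S7, S8 are pairwise disjoint (S2={a,h}; S4={f,k}; S7={i,l}; S8={d,e,g}).
Every remaining block overlaps one of these, and no 5 of the listed blocks are pairwise disjoint, so 4 is the maximum.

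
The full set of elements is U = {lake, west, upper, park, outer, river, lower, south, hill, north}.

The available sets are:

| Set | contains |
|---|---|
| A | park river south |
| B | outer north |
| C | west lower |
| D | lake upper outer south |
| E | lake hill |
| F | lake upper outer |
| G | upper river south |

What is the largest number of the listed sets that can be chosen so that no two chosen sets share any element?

B, C, E, G are pairwise disjoint (B={outer,north}; C={west,lower}; E={lake,hill}; G={upper,river,south}).
Every remaining set overlaps one of these, and no 5 of the listed sets are pairwise disjoint, so 4 is the maximum.

4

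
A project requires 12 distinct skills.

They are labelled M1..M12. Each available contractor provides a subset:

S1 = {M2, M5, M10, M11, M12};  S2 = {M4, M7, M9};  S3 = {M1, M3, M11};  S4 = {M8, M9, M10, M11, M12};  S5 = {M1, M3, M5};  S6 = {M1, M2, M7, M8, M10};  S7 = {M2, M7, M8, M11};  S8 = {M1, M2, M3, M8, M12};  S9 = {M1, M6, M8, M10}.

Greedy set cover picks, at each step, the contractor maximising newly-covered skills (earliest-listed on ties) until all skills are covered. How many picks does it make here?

Greedy: pick S1 (covers 5 new) → pick S2 (covers 3 new) → pick S8 (covers 3 new) → pick S9 (covers 1 new). Total picks: 4.

4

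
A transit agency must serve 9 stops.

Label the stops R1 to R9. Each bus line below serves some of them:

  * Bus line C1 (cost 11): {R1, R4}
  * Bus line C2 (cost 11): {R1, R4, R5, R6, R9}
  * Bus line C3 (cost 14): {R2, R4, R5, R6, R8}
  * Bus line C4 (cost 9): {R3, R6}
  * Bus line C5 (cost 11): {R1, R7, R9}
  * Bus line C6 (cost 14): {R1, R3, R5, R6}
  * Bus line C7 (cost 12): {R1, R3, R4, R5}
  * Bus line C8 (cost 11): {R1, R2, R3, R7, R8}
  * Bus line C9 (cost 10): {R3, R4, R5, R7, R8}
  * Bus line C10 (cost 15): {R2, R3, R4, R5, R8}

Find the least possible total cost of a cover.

C2, C8 together cover every stop (C2 ∪ C8 = {R1, R2, R3, R4, R5, R6, R7, R8, R9}); total cost 11 + 11 = 22.
The greedy pick C9, C2, C8 costs 32; no covering selection beats 22.

22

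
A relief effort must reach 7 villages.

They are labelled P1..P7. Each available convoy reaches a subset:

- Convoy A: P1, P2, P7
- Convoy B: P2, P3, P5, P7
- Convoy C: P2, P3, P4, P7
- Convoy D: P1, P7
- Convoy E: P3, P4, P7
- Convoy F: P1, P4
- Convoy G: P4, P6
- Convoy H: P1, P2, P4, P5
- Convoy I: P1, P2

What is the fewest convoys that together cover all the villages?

Take {B, F, G}. Their union is {P1, P2, P3, P4, P5, P6, P7}, which is all 7 villages.
Only G contains P6, so G is forced; the remaining 5 villages need at least 2 more convoys (each remaining convoy adds at most 4) — so at least 3 convoys are needed, and 3 is optimal.

3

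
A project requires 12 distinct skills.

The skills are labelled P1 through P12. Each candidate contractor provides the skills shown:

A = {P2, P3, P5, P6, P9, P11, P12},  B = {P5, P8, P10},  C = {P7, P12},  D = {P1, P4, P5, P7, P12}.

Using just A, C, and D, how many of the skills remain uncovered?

2

Union of A, C, D = {P1, P2, P3, P4, P5, P6, P7, P9, P11, P12}.
Not covered: P8, P10 — 2 skills.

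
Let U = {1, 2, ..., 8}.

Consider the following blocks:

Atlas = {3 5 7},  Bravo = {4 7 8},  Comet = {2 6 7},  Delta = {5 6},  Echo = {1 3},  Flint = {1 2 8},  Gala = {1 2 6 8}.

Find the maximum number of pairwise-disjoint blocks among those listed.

Bravo, Delta, Echo are pairwise disjoint (Bravo={4,7,8}; Delta={5,6}; Echo={1,3}).
Every remaining block overlaps one of these, and no 4 of the listed blocks are pairwise disjoint, so 3 is the maximum.

3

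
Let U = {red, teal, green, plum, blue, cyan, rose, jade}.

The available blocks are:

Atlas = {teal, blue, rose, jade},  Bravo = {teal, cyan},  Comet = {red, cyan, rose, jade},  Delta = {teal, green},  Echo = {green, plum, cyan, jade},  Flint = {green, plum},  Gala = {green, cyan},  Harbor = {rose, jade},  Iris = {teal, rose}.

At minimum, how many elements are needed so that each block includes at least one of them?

3

H = {green, cyan, rose} meets every block (each contains at least one member of H), and |H| = 3.
The blocks Bravo, Flint, Harbor are pairwise disjoint, so any hitting set needs a separate element for each — at least 3. Hence 3 is optimal.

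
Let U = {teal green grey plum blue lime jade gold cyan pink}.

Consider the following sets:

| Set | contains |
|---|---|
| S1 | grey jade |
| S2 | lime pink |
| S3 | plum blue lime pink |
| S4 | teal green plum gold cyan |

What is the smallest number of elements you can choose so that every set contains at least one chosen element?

Take H = {teal, grey, lime}. Each listed set contains at least one of these, so H is a hitting set of size 3.
The sets S1, S2, S4 are pairwise disjoint, so any hitting set needs a separate element for each — at least 3. Hence 3 is optimal.

3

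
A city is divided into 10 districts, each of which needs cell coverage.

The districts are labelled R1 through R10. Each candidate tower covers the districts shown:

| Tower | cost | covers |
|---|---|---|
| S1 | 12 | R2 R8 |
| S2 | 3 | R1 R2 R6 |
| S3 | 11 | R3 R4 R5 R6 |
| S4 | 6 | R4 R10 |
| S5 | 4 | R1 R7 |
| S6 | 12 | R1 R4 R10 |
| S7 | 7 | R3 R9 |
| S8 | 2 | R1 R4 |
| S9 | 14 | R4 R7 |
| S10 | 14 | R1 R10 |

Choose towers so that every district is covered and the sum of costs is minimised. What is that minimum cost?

S1, S3, S4, S5, S7 together cover every district (S1 ∪ S3 ∪ S4 ∪ S5 ∪ S7 = {R1, R2, R3, R4, R5, R6, R7, R8, R9, R10}); total cost 12 + 11 + 6 + 4 + 7 = 40.
The greedy pick S2, S8, S7, S5, S4, S3, S1 costs 45; no covering selection beats 40.

40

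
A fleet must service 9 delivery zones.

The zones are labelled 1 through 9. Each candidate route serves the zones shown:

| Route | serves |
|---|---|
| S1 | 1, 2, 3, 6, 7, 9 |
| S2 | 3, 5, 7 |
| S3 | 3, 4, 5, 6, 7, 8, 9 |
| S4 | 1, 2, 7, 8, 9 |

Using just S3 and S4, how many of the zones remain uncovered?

Union of S3, S4 = {1, 2, 3, 4, 5, 6, 7, 8, 9} — that's every zone, so 0 are uncovered.

0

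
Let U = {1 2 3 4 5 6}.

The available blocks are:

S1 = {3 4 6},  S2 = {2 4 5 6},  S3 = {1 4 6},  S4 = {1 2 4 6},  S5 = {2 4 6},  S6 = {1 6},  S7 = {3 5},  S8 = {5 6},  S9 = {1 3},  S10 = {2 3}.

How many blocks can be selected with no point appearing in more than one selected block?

S3, S10 are pairwise disjoint (S3={1,4,6}; S10={2,3}).
Every remaining block overlaps one of these, and no 3 of the listed blocks are pairwise disjoint, so 2 is the maximum.

2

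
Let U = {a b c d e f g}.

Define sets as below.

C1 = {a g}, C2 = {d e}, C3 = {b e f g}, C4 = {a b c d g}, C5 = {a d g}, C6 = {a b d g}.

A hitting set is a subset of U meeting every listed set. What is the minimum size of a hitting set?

H = {a, e} meets every set (each contains at least one member of H), and |H| = 2.
The sets C1, C2 are pairwise disjoint, so any hitting set needs a separate element for each — at least 2. Hence 2 is optimal.

2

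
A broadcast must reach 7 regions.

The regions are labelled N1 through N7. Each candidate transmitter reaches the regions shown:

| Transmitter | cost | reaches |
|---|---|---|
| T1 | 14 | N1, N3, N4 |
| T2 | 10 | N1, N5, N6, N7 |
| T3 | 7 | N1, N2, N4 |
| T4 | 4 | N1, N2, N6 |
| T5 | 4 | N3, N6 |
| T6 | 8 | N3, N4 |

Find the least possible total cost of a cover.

T2, T3, T5 together cover every region (T2 ∪ T3 ∪ T5 = {N1, N2, N3, N4, N5, N6, N7}); total cost 10 + 7 + 4 = 21.
The greedy pick T4, T5, T2, T3 costs 25; no covering selection beats 21.

21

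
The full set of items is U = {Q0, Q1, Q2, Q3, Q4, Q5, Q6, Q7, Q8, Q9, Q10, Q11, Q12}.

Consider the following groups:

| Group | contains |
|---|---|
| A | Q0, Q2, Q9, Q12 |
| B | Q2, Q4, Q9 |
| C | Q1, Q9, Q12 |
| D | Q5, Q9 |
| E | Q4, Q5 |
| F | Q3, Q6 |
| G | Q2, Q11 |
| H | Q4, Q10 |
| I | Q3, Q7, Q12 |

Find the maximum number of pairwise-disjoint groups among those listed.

D, F, G, H are pairwise disjoint (D={Q5,Q9}; F={Q3,Q6}; G={Q2,Q11}; H={Q4,Q10}).
Every remaining group overlaps one of these, and no 5 of the listed groups are pairwise disjoint, so 4 is the maximum.

4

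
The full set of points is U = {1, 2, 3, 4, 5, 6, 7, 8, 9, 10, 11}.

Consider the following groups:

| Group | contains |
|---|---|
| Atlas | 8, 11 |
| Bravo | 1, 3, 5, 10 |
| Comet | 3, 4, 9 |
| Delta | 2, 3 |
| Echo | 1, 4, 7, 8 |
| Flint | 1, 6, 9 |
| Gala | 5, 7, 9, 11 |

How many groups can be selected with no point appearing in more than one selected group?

Atlas, Delta, Flint are pairwise disjoint (Atlas={8,11}; Delta={2,3}; Flint={1,6,9}).
Every remaining group overlaps one of these, and no 4 of the listed groups are pairwise disjoint, so 3 is the maximum.

3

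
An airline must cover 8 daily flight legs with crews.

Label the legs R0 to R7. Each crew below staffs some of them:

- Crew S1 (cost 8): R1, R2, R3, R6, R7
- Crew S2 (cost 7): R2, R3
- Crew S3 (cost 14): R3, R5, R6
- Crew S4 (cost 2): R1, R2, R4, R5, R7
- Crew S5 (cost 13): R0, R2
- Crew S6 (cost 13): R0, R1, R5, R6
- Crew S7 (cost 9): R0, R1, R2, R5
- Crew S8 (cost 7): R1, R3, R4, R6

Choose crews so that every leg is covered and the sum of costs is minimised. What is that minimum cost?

18

S4, S7, S8 together cover every leg (S4 ∪ S7 ∪ S8 = {R0, R1, R2, R3, R4, R5, R6, R7}); total cost 2 + 9 + 7 = 18.
No covering selection has total cost below 18.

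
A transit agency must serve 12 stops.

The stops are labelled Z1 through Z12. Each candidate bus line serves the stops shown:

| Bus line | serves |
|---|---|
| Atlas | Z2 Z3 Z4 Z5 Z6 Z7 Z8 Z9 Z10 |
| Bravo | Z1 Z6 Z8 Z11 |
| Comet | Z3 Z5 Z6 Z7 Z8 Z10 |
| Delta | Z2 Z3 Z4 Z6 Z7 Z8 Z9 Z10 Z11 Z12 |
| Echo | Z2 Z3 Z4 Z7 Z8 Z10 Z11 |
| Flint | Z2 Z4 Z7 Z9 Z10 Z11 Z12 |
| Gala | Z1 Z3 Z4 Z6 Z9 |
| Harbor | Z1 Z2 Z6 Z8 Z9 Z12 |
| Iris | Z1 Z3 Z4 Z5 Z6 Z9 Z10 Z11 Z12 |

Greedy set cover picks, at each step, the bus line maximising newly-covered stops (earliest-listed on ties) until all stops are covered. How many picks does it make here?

2

Greedy: pick Delta (covers 10 new) → pick Iris (covers 2 new). Total picks: 2.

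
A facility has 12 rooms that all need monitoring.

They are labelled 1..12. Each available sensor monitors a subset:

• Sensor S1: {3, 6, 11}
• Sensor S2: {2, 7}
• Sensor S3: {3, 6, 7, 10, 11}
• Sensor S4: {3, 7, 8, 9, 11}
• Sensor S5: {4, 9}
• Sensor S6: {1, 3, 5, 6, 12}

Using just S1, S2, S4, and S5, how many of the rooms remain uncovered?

4

Union of S1, S2, S4, S5 = {2, 3, 4, 6, 7, 8, 9, 11}.
Not covered: 1, 5, 10, 12 — 4 rooms.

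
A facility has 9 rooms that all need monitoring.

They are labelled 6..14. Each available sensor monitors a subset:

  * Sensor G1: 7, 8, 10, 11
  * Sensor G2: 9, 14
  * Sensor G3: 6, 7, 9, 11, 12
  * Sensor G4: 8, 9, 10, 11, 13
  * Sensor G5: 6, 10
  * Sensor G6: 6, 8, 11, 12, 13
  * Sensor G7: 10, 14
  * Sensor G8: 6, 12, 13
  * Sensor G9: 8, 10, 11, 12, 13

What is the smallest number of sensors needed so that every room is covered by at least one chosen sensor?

3

G3 and G4 and G7 together: G3 ∪ G4 ∪ G7 = {6, 7, 8, 9, 10, 11, 12, 13, 14} — every room is covered.
No 2 of the 9 sensors cover everything (all 36 combinations miss at least one room), so 3 is optimal.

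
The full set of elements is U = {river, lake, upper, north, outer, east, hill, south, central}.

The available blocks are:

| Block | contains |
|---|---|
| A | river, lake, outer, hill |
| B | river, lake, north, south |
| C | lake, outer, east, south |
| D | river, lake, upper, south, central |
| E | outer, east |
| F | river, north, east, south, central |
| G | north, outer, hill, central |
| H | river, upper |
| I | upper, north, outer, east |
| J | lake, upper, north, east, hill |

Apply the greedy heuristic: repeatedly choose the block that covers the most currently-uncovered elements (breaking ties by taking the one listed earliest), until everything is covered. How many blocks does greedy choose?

3

Greedy: pick D (covers 5 new) → pick G (covers 3 new) → pick C (covers 1 new). Total picks: 3.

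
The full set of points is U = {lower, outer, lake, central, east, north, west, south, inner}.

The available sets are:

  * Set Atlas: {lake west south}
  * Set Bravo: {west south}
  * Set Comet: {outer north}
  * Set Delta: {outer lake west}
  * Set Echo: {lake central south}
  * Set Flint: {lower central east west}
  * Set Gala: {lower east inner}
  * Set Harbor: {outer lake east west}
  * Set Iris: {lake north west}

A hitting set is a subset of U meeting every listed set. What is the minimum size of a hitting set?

The 4 points {lower, outer, north, south} hit every set.
No choice of 3 points meets every set, so 4 is the minimum.

4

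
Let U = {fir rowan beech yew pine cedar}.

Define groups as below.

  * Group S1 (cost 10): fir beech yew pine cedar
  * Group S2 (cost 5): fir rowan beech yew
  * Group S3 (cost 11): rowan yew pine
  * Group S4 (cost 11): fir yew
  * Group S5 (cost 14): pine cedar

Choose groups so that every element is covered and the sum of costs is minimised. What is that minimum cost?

S1, S2 together cover every element (S1 ∪ S2 = {fir, rowan, beech, yew, pine, cedar}); total cost 10 + 5 = 15.
No covering selection has total cost below 15.

15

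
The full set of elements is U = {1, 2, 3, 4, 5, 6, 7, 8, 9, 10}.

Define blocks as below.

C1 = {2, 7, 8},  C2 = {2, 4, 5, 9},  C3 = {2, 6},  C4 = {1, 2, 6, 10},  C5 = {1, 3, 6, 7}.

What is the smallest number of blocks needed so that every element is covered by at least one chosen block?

Take {C1, C2, C4, C5}. Their union is {1, 2, 3, 4, 5, 6, 7, 8, 9, 10}, which is all 10 elements.
Only C1 contains 8, so C1 is forced; the remaining 7 elements need at least 3 more blocks (each remaining block adds at most 3) — so at least 4 blocks are needed, and 4 is optimal.

4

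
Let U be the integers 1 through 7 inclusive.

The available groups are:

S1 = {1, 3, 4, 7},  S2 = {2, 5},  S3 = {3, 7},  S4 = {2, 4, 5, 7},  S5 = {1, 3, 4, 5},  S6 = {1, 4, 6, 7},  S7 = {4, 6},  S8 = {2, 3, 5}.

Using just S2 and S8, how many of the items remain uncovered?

Union of S2, S8 = {2, 3, 5}.
Not covered: 1, 4, 6, 7 — 4 items.

4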